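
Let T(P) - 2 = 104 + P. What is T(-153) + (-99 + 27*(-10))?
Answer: -416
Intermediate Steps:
T(P) = 106 + P (T(P) = 2 + (104 + P) = 106 + P)
T(-153) + (-99 + 27*(-10)) = (106 - 153) + (-99 + 27*(-10)) = -47 + (-99 - 270) = -47 - 369 = -416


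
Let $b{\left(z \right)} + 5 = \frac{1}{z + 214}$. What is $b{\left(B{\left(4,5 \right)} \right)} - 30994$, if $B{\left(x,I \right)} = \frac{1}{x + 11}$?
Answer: $- \frac{99537774}{3211} \approx -30999.0$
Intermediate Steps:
$B{\left(x,I \right)} = \frac{1}{11 + x}$
$b{\left(z \right)} = -5 + \frac{1}{214 + z}$ ($b{\left(z \right)} = -5 + \frac{1}{z + 214} = -5 + \frac{1}{214 + z}$)
$b{\left(B{\left(4,5 \right)} \right)} - 30994 = \frac{-1069 - \frac{5}{11 + 4}}{214 + \frac{1}{11 + 4}} - 30994 = \frac{-1069 - \frac{5}{15}}{214 + \frac{1}{15}} - 30994 = \frac{-1069 - \frac{1}{3}}{214 + \frac{1}{15}} - 30994 = \frac{-1069 - \frac{1}{3}}{\frac{3211}{15}} - 30994 = \frac{15}{3211} \left(- \frac{3208}{3}\right) - 30994 = - \frac{16040}{3211} - 30994 = - \frac{99537774}{3211}$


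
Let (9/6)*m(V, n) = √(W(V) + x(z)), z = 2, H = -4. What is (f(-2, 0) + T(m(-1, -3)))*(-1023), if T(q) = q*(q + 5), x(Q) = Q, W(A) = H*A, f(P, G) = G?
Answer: -2728 - 3410*√6 ≈ -11081.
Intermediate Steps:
W(A) = -4*A
m(V, n) = 2*√(2 - 4*V)/3 (m(V, n) = 2*√(-4*V + 2)/3 = 2*√(2 - 4*V)/3)
T(q) = q*(5 + q)
(f(-2, 0) + T(m(-1, -3)))*(-1023) = (0 + (2*√(2 - 4*(-1))/3)*(5 + 2*√(2 - 4*(-1))/3))*(-1023) = (0 + (2*√(2 + 4)/3)*(5 + 2*√(2 + 4)/3))*(-1023) = (0 + (2*√6/3)*(5 + 2*√6/3))*(-1023) = (0 + 2*√6*(5 + 2*√6/3)/3)*(-1023) = (2*√6*(5 + 2*√6/3)/3)*(-1023) = -682*√6*(5 + 2*√6/3)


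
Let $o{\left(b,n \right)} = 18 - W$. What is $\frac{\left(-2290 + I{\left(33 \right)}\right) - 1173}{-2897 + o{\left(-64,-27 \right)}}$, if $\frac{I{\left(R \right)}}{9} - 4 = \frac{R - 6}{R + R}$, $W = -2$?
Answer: $\frac{10759}{9042} \approx 1.1899$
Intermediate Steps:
$I{\left(R \right)} = 36 + \frac{9 \left(-6 + R\right)}{2 R}$ ($I{\left(R \right)} = 36 + 9 \frac{R - 6}{R + R} = 36 + 9 \frac{-6 + R}{2 R} = 36 + \frac{9 \left(-6 + R\right)}{2 R}$)
$o{\left(b,n \right)} = 20$ ($o{\left(b,n \right)} = 18 - -2 = 18 + 2 = 20$)
$\frac{\left(-2290 + I{\left(33 \right)}\right) - 1173}{-2897 + o{\left(-64,-27 \right)}} = \frac{\left(-2290 + \left(\frac{81}{2} - \frac{27}{33}\right)\right) - 1173}{-2897 + 20} = \frac{\left(-2290 + \left(\frac{81}{2} - \frac{9}{11}\right)\right) - 1173}{-2877} = \left(\left(-2290 + \left(\frac{81}{2} - \frac{9}{11}\right)\right) - 1173\right) \left(- \frac{1}{2877}\right) = \left(\left(-2290 + \frac{873}{22}\right) - 1173\right) \left(- \frac{1}{2877}\right) = \left(- \frac{49507}{22} - 1173\right) \left(- \frac{1}{2877}\right) = \left(- \frac{75313}{22}\right) \left(- \frac{1}{2877}\right) = \frac{10759}{9042}$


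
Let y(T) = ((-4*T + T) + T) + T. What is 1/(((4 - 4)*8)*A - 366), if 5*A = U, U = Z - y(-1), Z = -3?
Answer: -1/366 ≈ -0.0027322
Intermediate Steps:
y(T) = -T (y(T) = (-3*T + T) + T = -2*T + T = -T)
U = -4 (U = -3 - (-1)*(-1) = -3 - 1*1 = -3 - 1 = -4)
A = -⅘ (A = (⅕)*(-4) = -⅘ ≈ -0.80000)
1/(((4 - 4)*8)*A - 366) = 1/(((4 - 4)*8)*(-⅘) - 366) = 1/((0*8)*(-⅘) - 366) = 1/(0*(-⅘) - 366) = 1/(0 - 366) = 1/(-366) = -1/366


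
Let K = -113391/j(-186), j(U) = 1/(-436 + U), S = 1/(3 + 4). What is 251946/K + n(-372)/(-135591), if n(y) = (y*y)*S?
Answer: -176314478129/1239664355531 ≈ -0.14223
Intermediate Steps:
S = 1/7 ≈ 0.14286
n(y) = y**2/7 (n(y) = (y*y)*(1/7) = y**2*(1/7) = y**2/7)
K = 70529202 (K = -113391/(1/(-436 - 186)) = -113391/(1/(-622)) = -113391/(-1/622) = -113391*(-622) = 70529202)
251946/K + n(-372)/(-135591) = 251946/70529202 + ((1/7)*(-372)**2)/(-135591) = 251946*(1/70529202) + ((1/7)*138384)*(-1/135591) = 13997/3918289 + (138384/7)*(-1/135591) = 13997/3918289 - 46128/316379 = -176314478129/1239664355531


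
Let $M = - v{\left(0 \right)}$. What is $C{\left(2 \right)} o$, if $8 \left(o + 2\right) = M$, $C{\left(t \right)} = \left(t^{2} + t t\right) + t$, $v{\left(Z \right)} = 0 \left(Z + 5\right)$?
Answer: $-20$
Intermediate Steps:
$v{\left(Z \right)} = 0$ ($v{\left(Z \right)} = 0 \left(5 + Z\right) = 0$)
$C{\left(t \right)} = t + 2 t^{2}$ ($C{\left(t \right)} = \left(t^{2} + t^{2}\right) + t = 2 t^{2} + t = t + 2 t^{2}$)
$M = 0$ ($M = \left(-1\right) 0 = 0$)
$o = -2$ ($o = -2 + \frac{1}{8} \cdot 0 = -2 + 0 = -2$)
$C{\left(2 \right)} o = 2 \left(1 + 2 \cdot 2\right) \left(-2\right) = 2 \left(1 + 4\right) \left(-2\right) = 2 \cdot 5 \left(-2\right) = 10 \left(-2\right) = -20$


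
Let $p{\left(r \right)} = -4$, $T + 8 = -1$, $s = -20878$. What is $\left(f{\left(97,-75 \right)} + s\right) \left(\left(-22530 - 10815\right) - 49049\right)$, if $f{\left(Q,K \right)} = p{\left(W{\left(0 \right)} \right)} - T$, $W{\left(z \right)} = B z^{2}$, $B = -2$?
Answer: $1719809962$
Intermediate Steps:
$T = -9$ ($T = -8 - 1 = -9$)
$W{\left(z \right)} = - 2 z^{2}$
$f{\left(Q,K \right)} = 5$ ($f{\left(Q,K \right)} = -4 - -9 = -4 + 9 = 5$)
$\left(f{\left(97,-75 \right)} + s\right) \left(\left(-22530 - 10815\right) - 49049\right) = \left(5 - 20878\right) \left(\left(-22530 - 10815\right) - 49049\right) = - 20873 \left(-33345 - 49049\right) = \left(-20873\right) \left(-82394\right) = 1719809962$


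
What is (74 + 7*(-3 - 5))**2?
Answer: 324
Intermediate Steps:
(74 + 7*(-3 - 5))**2 = (74 + 7*(-8))**2 = (74 - 56)**2 = 18**2 = 324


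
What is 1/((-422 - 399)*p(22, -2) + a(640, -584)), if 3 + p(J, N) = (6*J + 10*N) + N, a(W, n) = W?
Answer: -1/87207 ≈ -1.1467e-5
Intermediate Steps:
p(J, N) = -3 + 6*J + 11*N (p(J, N) = -3 + ((6*J + 10*N) + N) = -3 + (6*J + 11*N) = -3 + 6*J + 11*N)
1/((-422 - 399)*p(22, -2) + a(640, -584)) = 1/((-422 - 399)*(-3 + 6*22 + 11*(-2)) + 640) = 1/(-821*(-3 + 132 - 22) + 640) = 1/(-821*107 + 640) = 1/(-87847 + 640) = 1/(-87207) = -1/87207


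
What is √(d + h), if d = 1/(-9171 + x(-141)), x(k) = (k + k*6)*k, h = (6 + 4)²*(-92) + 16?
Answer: I*√4311112462693/21666 ≈ 95.833*I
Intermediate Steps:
h = -9184 (h = 10²*(-92) + 16 = 100*(-92) + 16 = -9200 + 16 = -9184)
x(k) = 7*k² (x(k) = (k + 6*k)*k = (7*k)*k = 7*k²)
d = 1/129996 (d = 1/(-9171 + 7*(-141)²) = 1/(-9171 + 7*19881) = 1/(-9171 + 139167) = 1/129996 ≈ 7.6925e-6)
√(d + h) = √(1/129996 - 9184) = √(-1193883263/129996) = I*√4311112462693/21666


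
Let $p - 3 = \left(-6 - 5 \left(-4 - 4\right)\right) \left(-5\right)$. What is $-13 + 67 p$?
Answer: $-11202$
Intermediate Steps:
$p = -167$ ($p = 3 + \left(-6 - 5 \left(-4 - 4\right)\right) \left(-5\right) = 3 + \left(-6 - -40\right) \left(-5\right) = 3 + \left(-6 + 40\right) \left(-5\right) = 3 + 34 \left(-5\right) = 3 - 170 = -167$)
$-13 + 67 p = -13 + 67 \left(-167\right) = -13 - 11189 = -11202$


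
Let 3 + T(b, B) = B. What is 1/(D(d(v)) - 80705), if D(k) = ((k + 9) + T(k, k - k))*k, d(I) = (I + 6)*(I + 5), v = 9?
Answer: -1/35345 ≈ -2.8293e-5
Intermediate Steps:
T(b, B) = -3 + B
d(I) = (5 + I)*(6 + I) (d(I) = (6 + I)*(5 + I) = (5 + I)*(6 + I))
D(k) = k*(6 + k) (D(k) = ((k + 9) + (-3 + (k - k)))*k = ((9 + k) + (-3 + 0))*k = ((9 + k) - 3)*k = (6 + k)*k = k*(6 + k))
1/(D(d(v)) - 80705) = 1/((30 + 9² + 11*9)*(6 + (30 + 9² + 11*9)) - 80705) = 1/((30 + 81 + 99)*(6 + (30 + 81 + 99)) - 80705) = 1/(210*(6 + 210) - 80705) = 1/(210*216 - 80705) = 1/(45360 - 80705) = 1/(-35345) = -1/35345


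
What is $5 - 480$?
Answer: $-475$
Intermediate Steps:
$5 - 480 = -475$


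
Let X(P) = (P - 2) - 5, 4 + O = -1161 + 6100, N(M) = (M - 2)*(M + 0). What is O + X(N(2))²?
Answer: 4984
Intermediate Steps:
N(M) = M*(-2 + M) (N(M) = (-2 + M)*M = M*(-2 + M))
O = 4935 (O = -4 + (-1161 + 6100) = -4 + 4939 = 4935)
X(P) = -7 + P (X(P) = (-2 + P) - 5 = -7 + P)
O + X(N(2))² = 4935 + (-7 + 2*(-2 + 2))² = 4935 + (-7 + 2*0)² = 4935 + (-7 + 0)² = 4935 + (-7)² = 4935 + 49 = 4984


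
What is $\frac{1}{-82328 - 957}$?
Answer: $- \frac{1}{83285} \approx -1.2007 \cdot 10^{-5}$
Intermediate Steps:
$\frac{1}{-82328 - 957} = \frac{1}{-83285} = - \frac{1}{83285}$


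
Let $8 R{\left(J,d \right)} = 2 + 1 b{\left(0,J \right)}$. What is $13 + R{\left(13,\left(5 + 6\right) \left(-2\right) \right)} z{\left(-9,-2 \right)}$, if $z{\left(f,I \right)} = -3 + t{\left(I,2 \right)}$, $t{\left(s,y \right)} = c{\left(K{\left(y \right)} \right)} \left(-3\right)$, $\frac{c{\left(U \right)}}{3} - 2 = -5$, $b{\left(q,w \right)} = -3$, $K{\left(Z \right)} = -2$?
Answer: $10$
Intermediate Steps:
$c{\left(U \right)} = -9$ ($c{\left(U \right)} = 6 + 3 \left(-5\right) = 6 - 15 = -9$)
$t{\left(s,y \right)} = 27$ ($t{\left(s,y \right)} = \left(-9\right) \left(-3\right) = 27$)
$R{\left(J,d \right)} = - \frac{1}{8}$ ($R{\left(J,d \right)} = \frac{2 + 1 \left(-3\right)}{8} = \frac{2 - 3}{8} = \frac{1}{8} \left(-1\right) = - \frac{1}{8}$)
$z{\left(f,I \right)} = 24$ ($z{\left(f,I \right)} = -3 + 27 = 24$)
$13 + R{\left(13,\left(5 + 6\right) \left(-2\right) \right)} z{\left(-9,-2 \right)} = 13 - 3 = 10$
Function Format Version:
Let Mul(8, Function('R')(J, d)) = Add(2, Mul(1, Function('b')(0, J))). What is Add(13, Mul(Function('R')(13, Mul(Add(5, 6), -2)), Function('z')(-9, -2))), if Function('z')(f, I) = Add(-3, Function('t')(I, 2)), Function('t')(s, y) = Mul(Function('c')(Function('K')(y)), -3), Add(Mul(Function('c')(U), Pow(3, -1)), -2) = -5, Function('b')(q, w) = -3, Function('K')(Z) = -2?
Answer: 10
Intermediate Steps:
Function('c')(U) = -9 (Function('c')(U) = Add(6, Mul(3, -5)) = Add(6, -15) = -9)
Function('t')(s, y) = 27 (Function('t')(s, y) = Mul(-9, -3) = 27)
Function('R')(J, d) = Rational(-1, 8) (Function('R')(J, d) = Mul(Rational(1, 8), Add(2, Mul(1, -3))) = Mul(Rational(1, 8), Add(2, -3)) = Mul(Rational(1, 8), -1) = Rational(-1, 8))
Function('z')(f, I) = 24 (Function('z')(f, I) = Add(-3, 27) = 24)
Add(13, Mul(Function('R')(13, Mul(Add(5, 6), -2)), Function('z')(-9, -2))) = Add(13, Mul(Rational(-1, 8), 24)) = Add(13, -3) = 10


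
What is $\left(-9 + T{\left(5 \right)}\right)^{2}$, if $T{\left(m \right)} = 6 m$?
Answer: $441$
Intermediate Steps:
$\left(-9 + T{\left(5 \right)}\right)^{2} = \left(-9 + 6 \cdot 5\right)^{2} = \left(-9 + 30\right)^{2} = 21^{2} = 441$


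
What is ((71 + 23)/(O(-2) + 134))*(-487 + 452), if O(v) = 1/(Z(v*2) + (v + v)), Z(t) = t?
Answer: -3760/153 ≈ -24.575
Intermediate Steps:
O(v) = 1/(4*v) (O(v) = 1/(v*2 + (v + v)) = 1/(2*v + 2*v) = 1/(4*v))
((71 + 23)/(O(-2) + 134))*(-487 + 452) = ((71 + 23)/((¼)/(-2) + 134))*(-487 + 452) = (94/((¼)*(-½) + 134))*(-35) = (94/(-⅛ + 134))*(-35) = (94/(1071/8))*(-35) = (94*(8/1071))*(-35) = (752/1071)*(-35) = -3760/153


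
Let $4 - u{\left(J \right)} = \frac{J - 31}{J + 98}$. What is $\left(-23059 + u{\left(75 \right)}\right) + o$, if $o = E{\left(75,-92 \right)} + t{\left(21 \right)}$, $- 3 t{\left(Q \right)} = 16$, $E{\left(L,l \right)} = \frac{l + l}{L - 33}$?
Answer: $- \frac{27931677}{1211} \approx -23065.0$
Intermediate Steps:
$E{\left(L,l \right)} = \frac{2 l}{-33 + L}$
$t{\left(Q \right)} = - \frac{16}{3}$ ($t{\left(Q \right)} = \left(- \frac{1}{3}\right) 16 = - \frac{16}{3}$)
$o = - \frac{68}{7}$ ($o = 2 \left(-92\right) \frac{1}{-33 + 75} - \frac{16}{3} = 2 \left(-92\right) \frac{1}{42} - \frac{16}{3} = - \frac{92}{21} - \frac{16}{3} = - \frac{68}{7} \approx -9.7143$)
$u{\left(J \right)} = 4 - \frac{-31 + J}{98 + J}$ ($u{\left(J \right)} = 4 - \frac{J - 31}{J + 98} = 4 - \frac{-31 + J}{98 + J}$)
$\left(-23059 + u{\left(75 \right)}\right) + o = \left(-23059 + \frac{3 \left(141 + 75\right)}{98 + 75}\right) - \frac{68}{7} = \left(-23059 + 3 \cdot \frac{1}{173} \cdot 216\right) - \frac{68}{7} = \left(-23059 + \frac{648}{173}\right) - \frac{68}{7} = - \frac{3988559}{173} - \frac{68}{7} = - \frac{27931677}{1211}$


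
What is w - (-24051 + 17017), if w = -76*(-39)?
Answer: 9998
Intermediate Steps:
w = 2964
w - (-24051 + 17017) = 2964 - (-24051 + 17017) = 2964 - 1*(-7034) = 2964 + 7034 = 9998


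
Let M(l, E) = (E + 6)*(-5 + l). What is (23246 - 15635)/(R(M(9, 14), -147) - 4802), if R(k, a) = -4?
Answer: -2537/1602 ≈ -1.5836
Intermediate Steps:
M(l, E) = (-5 + l)*(6 + E) (M(l, E) = (6 + E)*(-5 + l) = (-5 + l)*(6 + E))
(23246 - 15635)/(R(M(9, 14), -147) - 4802) = (23246 - 15635)/(-4 - 4802) = 7611/(-4806) = 7611*(-1/4806) = -2537/1602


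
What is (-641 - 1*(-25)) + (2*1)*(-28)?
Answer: -672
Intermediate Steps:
(-641 - 1*(-25)) + (2*1)*(-28) = (-641 + 25) + 2*(-28) = -616 - 56 = -672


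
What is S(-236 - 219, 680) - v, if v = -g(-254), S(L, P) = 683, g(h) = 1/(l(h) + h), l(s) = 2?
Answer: 172115/252 ≈ 683.00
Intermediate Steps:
g(h) = 1/(2 + h)
v = 1/252 (v = -1/(2 - 254) = -1/(-252) = -1*(-1/252) = 1/252 ≈ 0.0039683)
S(-236 - 219, 680) - v = 683 - 1*1/252 = 683 - 1/252 = 172115/252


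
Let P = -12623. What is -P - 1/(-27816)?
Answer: 351121369/27816 ≈ 12623.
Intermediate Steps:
-P - 1/(-27816) = -1*(-12623) - 1/(-27816) = 12623 - 1*(-1/27816) = 12623 + 1/27816 = 351121369/27816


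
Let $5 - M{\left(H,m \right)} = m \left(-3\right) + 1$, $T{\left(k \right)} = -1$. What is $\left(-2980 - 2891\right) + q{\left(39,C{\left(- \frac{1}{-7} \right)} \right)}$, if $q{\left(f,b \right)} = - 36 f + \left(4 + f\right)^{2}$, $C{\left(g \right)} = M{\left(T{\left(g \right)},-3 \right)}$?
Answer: $-5426$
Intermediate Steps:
$M{\left(H,m \right)} = 4 + 3 m$ ($M{\left(H,m \right)} = 5 - \left(m \left(-3\right) + 1\right) = 5 - \left(- 3 m + 1\right) = 5 - \left(1 - 3 m\right) = 5 + \left(-1 + 3 m\right) = 4 + 3 m$)
$C{\left(g \right)} = -5$ ($C{\left(g \right)} = 4 + 3 \left(-3\right) = 4 - 9 = -5$)
$q{\left(f,b \right)} = \left(4 + f\right)^{2} - 36 f$
$\left(-2980 - 2891\right) + q{\left(39,C{\left(- \frac{1}{-7} \right)} \right)} = \left(-2980 - 2891\right) + \left(\left(4 + 39\right)^{2} - 1404\right) = -5871 - \left(1404 - 43^{2}\right) = -5871 + \left(1849 - 1404\right) = -5871 + 445 = -5426$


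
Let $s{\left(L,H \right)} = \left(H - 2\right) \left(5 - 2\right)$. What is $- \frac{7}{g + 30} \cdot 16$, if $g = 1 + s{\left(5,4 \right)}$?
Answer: $- \frac{112}{37} \approx -3.027$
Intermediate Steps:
$s{\left(L,H \right)} = -6 + 3 H$ ($s{\left(L,H \right)} = \left(-2 + H\right) 3 = -6 + 3 H$)
$g = 7$ ($g = 1 + \left(-6 + 3 \cdot 4\right) = 1 + \left(-6 + 12\right) = 1 + 6 = 7$)
$- \frac{7}{g + 30} \cdot 16 = - \frac{7}{7 + 30} \cdot 16 = - \frac{7}{37} \cdot 16 = \left(-7\right) \frac{1}{37} \cdot 16 = \left(- \frac{7}{37}\right) 16 = - \frac{112}{37}$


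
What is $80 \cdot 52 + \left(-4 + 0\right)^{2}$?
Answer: $4176$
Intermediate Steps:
$80 \cdot 52 + \left(-4 + 0\right)^{2} = 4160 + \left(-4\right)^{2} = 4160 + 16 = 4176$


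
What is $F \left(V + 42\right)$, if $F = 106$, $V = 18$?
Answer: $6360$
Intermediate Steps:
$F \left(V + 42\right) = 106 \left(18 + 42\right) = 106 \cdot 60 = 6360$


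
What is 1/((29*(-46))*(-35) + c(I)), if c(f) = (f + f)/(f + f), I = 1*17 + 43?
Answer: 1/46691 ≈ 2.1417e-5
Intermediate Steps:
I = 60 (I = 17 + 43 = 60)
c(f) = 1 (c(f) = (2*f)/((2*f)) = (2*f)*(1/(2*f)) = 1)
1/((29*(-46))*(-35) + c(I)) = 1/((29*(-46))*(-35) + 1) = 1/(-1334*(-35) + 1) = 1/(46690 + 1) = 1/46691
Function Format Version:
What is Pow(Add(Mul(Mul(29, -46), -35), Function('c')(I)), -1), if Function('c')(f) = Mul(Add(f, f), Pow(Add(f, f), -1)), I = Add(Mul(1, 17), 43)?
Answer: Rational(1, 46691) ≈ 2.1417e-5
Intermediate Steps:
I = 60 (I = Add(17, 43) = 60)
Function('c')(f) = 1 (Function('c')(f) = Mul(Mul(2, f), Pow(Mul(2, f), -1)) = Mul(Mul(2, f), Mul(Rational(1, 2), Pow(f, -1))) = 1)
Pow(Add(Mul(Mul(29, -46), -35), Function('c')(I)), -1) = Pow(Add(Mul(Mul(29, -46), -35), 1), -1) = Pow(Add(Mul(-1334, -35), 1), -1) = Pow(Add(46690, 1), -1) = Pow(46691, -1) = Rational(1, 46691)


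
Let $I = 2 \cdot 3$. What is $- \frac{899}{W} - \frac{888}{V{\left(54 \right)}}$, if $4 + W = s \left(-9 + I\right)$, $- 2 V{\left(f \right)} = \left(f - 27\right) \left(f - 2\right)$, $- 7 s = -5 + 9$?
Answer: $\frac{738649}{1872} \approx 394.58$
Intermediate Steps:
$I = 6$
$s = - \frac{4}{7}$ ($s = - \frac{-5 + 9}{7} = \left(- \frac{1}{7}\right) 4 = - \frac{4}{7} \approx -0.57143$)
$V{\left(f \right)} = - \frac{\left(-27 + f\right) \left(-2 + f\right)}{2}$ ($V{\left(f \right)} = - \frac{\left(f - 27\right) \left(f - 2\right)}{2} = - \frac{\left(-27 + f\right) \left(-2 + f\right)}{2}$)
$W = - \frac{16}{7}$ ($W = -4 - \frac{4 \left(-9 + 6\right)}{7} = -4 - - \frac{12}{7} = -4 + \frac{12}{7} = - \frac{16}{7} \approx -2.2857$)
$- \frac{899}{W} - \frac{888}{V{\left(54 \right)}} = - \frac{899}{- \frac{16}{7}} - \frac{888}{-27 - \frac{54^{2}}{2} + \frac{29}{2} \cdot 54} = \left(-899\right) \left(- \frac{7}{16}\right) - \frac{888}{-27 - 1458 + 783} = \frac{6293}{16} - \frac{888}{-27 - 1458 + 783} = \frac{6293}{16} - \frac{888}{-702} = \frac{6293}{16} - - \frac{148}{117} = \frac{6293}{16} + \frac{148}{117} = \frac{738649}{1872}$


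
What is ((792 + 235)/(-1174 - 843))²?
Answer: 1054729/4068289 ≈ 0.25926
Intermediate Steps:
((792 + 235)/(-1174 - 843))² = (1027/(-2017))² = (1027*(-1/2017))² = (-1027/2017)² = 1054729/4068289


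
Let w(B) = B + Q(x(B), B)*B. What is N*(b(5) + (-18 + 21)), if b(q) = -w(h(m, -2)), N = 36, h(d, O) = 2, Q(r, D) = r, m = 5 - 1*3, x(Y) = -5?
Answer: 396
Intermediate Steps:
m = 2 (m = 5 - 3 = 2)
w(B) = -4*B (w(B) = B - 5*B = -4*B)
b(q) = 8 (b(q) = -(-4)*2 = -1*(-8) = 8)
N*(b(5) + (-18 + 21)) = 36*(8 + (-18 + 21)) = 36*(8 + 3) = 36*11 = 396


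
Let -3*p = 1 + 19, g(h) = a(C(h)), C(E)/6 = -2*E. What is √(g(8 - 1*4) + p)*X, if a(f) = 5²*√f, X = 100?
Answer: 200*√(-15 + 225*I*√3)/3 ≈ 912.87 + 948.68*I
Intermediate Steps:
C(E) = -12*E (C(E) = 6*(-2*E) = -12*E)
a(f) = 25*√f
g(h) = 50*√3*√(-h) (g(h) = 25*√(-12*h) = 25*(2*√3*√(-h)) = 50*√3*√(-h))
p = -20/3 (p = -(1 + 19)/3 = -⅓*20 = -20/3 ≈ -6.6667)
√(g(8 - 1*4) + p)*X = √(50*√3*√(-(8 - 1*4)) - 20/3)*100 = √(50*√3*√(-(8 - 4)) - 20/3)*100 = √(50*√3*√(-1*4) - 20/3)*100 = √(50*√3*√(-4) - 20/3)*100 = √(50*√3*(2*I) - 20/3)*100 = √(100*I*√3 - 20/3)*100 = √(-20/3 + 100*I*√3)*100 = 100*√(-20/3 + 100*I*√3)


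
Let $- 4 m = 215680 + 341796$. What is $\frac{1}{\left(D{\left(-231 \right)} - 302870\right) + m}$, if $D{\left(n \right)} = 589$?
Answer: $- \frac{1}{441650} \approx -2.2642 \cdot 10^{-6}$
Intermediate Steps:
$m = -139369$ ($m = - \frac{215680 + 341796}{4} = \left(- \frac{1}{4}\right) 557476 = -139369$)
$\frac{1}{\left(D{\left(-231 \right)} - 302870\right) + m} = \frac{1}{\left(589 - 302870\right) - 139369} = \frac{1}{-302281 - 139369} = \frac{1}{-441650} = - \frac{1}{441650}$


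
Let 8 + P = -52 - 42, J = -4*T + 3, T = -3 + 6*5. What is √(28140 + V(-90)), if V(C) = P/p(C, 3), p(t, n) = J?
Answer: √34472690/35 ≈ 167.75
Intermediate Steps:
T = 27 (T = -3 + 30 = 27)
J = -105 (J = -4*27 + 3 = -108 + 3 = -105)
p(t, n) = -105
P = -102 (P = -8 + (-52 - 42) = -8 - 94 = -102)
V(C) = 34/35 (V(C) = -102/(-105) = -102*(-1/105) = 34/35)
√(28140 + V(-90)) = √(28140 + 34/35) = √(984934/35) = √34472690/35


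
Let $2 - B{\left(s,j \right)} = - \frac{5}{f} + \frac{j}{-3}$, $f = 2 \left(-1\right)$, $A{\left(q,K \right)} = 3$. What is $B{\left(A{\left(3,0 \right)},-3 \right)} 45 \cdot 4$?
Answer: $-270$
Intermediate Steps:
$f = -2$
$B{\left(s,j \right)} = - \frac{1}{2} + \frac{j}{3}$ ($B{\left(s,j \right)} = 2 - \left(- \frac{5}{-2} + \frac{j}{-3}\right) = 2 - \left(\left(-5\right) \left(- \frac{1}{2}\right) + j \left(- \frac{1}{3}\right)\right) = 2 - \left(\frac{5}{2} - \frac{j}{3}\right) = 2 + \left(- \frac{5}{2} + \frac{j}{3}\right) = - \frac{1}{2} + \frac{j}{3}$)
$B{\left(A{\left(3,0 \right)},-3 \right)} 45 \cdot 4 = \left(- \frac{1}{2} + \frac{1}{3} \left(-3\right)\right) 45 \cdot 4 = \left(- \frac{1}{2} - 1\right) 45 \cdot 4 = \left(- \frac{3}{2}\right) 45 \cdot 4 = \left(- \frac{135}{2}\right) 4 = -270$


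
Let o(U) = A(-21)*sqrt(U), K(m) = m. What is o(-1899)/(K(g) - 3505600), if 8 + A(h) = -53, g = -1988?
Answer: 61*I*sqrt(211)/1169196 ≈ 0.00075785*I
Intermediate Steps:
A(h) = -61 (A(h) = -8 - 53 = -61)
o(U) = -61*sqrt(U)
o(-1899)/(K(g) - 3505600) = (-183*I*sqrt(211))/(-1988 - 3505600) = -183*I*sqrt(211)/(-3507588) = -183*I*sqrt(211)*(-1/3507588) = 61*I*sqrt(211)/1169196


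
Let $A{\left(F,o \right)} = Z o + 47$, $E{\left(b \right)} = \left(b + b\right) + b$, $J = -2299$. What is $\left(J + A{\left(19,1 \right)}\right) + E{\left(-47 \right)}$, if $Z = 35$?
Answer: $-2358$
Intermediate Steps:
$E{\left(b \right)} = 3 b$ ($E{\left(b \right)} = 2 b + b = 3 b$)
$A{\left(F,o \right)} = 47 + 35 o$ ($A{\left(F,o \right)} = 35 o + 47 = 47 + 35 o$)
$\left(J + A{\left(19,1 \right)}\right) + E{\left(-47 \right)} = \left(-2299 + \left(47 + 35 \cdot 1\right)\right) + 3 \left(-47\right) = \left(-2299 + \left(47 + 35\right)\right) - 141 = \left(-2299 + 82\right) - 141 = -2217 - 141 = -2358$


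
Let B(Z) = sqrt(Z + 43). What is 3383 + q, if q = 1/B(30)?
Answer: 3383 + sqrt(73)/73 ≈ 3383.1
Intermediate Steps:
B(Z) = sqrt(43 + Z)
q = sqrt(73)/73 (q = 1/(sqrt(43 + 30)) = 1/(sqrt(73)) = sqrt(73)/73 ≈ 0.11704)
3383 + q = 3383 + sqrt(73)/73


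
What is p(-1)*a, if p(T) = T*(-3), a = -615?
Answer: -1845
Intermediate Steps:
p(T) = -3*T
p(-1)*a = -3*(-1)*(-615) = 3*(-615) = -1845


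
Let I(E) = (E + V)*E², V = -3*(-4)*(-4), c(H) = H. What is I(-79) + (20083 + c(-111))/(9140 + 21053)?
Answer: -23931163179/30193 ≈ -7.9261e+5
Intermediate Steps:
V = -48 (V = 12*(-4) = -48)
I(E) = E²*(-48 + E) (I(E) = (E - 48)*E² = (-48 + E)*E² = E²*(-48 + E))
I(-79) + (20083 + c(-111))/(9140 + 21053) = (-79)²*(-48 - 79) + (20083 - 111)/(9140 + 21053) = 6241*(-127) + 19972/30193 = -792607 + 19972*(1/30193) = -792607 + 19972/30193 = -23931163179/30193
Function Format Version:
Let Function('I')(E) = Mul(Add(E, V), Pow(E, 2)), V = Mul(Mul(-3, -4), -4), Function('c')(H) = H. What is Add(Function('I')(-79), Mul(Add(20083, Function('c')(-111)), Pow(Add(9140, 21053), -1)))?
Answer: Rational(-23931163179, 30193) ≈ -7.9261e+5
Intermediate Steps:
V = -48 (V = Mul(12, -4) = -48)
Function('I')(E) = Mul(Pow(E, 2), Add(-48, E)) (Function('I')(E) = Mul(Add(E, -48), Pow(E, 2)) = Mul(Add(-48, E), Pow(E, 2)) = Mul(Pow(E, 2), Add(-48, E)))
Add(Function('I')(-79), Mul(Add(20083, Function('c')(-111)), Pow(Add(9140, 21053), -1))) = Add(Mul(Pow(-79, 2), Add(-48, -79)), Mul(Add(20083, -111), Pow(Add(9140, 21053), -1))) = Add(Mul(6241, -127), Mul(19972, Pow(30193, -1))) = Add(-792607, Mul(19972, Rational(1, 30193))) = Add(-792607, Rational(19972, 30193)) = Rational(-23931163179, 30193)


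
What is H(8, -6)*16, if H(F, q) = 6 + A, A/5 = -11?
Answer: -784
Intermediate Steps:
A = -55 (A = 5*(-11) = -55)
H(F, q) = -49 (H(F, q) = 6 - 55 = -49)
H(8, -6)*16 = -49*16 = -784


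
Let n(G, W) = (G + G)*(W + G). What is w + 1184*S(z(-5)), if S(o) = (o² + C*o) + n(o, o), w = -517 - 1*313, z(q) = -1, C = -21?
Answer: 29954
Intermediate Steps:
n(G, W) = 2*G*(G + W) (n(G, W) = (2*G)*(G + W) = 2*G*(G + W))
w = -830 (w = -517 - 313 = -830)
S(o) = -21*o + 5*o² (S(o) = (o² - 21*o) + 2*o*(o + o) = (o² - 21*o) + 2*o*(2*o) = (o² - 21*o) + 4*o² = -21*o + 5*o²)
w + 1184*S(z(-5)) = -830 + 1184*(-(-21 + 5*(-1))) = -830 + 1184*(-(-21 - 5)) = -830 + 1184*(-1*(-26)) = -830 + 1184*26 = -830 + 30784 = 29954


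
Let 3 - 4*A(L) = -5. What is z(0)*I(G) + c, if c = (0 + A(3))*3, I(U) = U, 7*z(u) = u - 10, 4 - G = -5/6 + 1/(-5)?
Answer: -25/21 ≈ -1.1905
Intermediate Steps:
A(L) = 2 (A(L) = ¾ - ¼*(-5) = ¾ + 5/4 = 2)
G = 151/30 (G = 4 - (-5/6 + 1/(-5)) = 4 - (-5*⅙ + 1*(-⅕)) = 4 - (-⅚ - ⅕) = 4 - 1*(-31/30) = 4 + 31/30 = 151/30 ≈ 5.0333)
z(u) = -10/7 + u/7 (z(u) = (u - 10)/7 = (-10 + u)/7 = -10/7 + u/7)
c = 6 (c = (0 + 2)*3 = 2*3 = 6)
z(0)*I(G) + c = (-10/7 + (⅐)*0)*(151/30) + 6 = (-10/7 + 0)*(151/30) + 6 = -10/7*151/30 + 6 = -151/21 + 6 = -25/21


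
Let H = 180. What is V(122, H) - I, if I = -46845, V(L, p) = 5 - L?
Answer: 46728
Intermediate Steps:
V(122, H) - I = (5 - 1*122) - 1*(-46845) = (5 - 122) + 46845 = -117 + 46845 = 46728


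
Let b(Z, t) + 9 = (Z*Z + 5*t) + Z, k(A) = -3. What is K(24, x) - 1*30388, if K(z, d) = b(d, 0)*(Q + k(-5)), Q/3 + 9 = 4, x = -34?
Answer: -50422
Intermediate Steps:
Q = -15 (Q = -27 + 3*4 = -27 + 12 = -15)
b(Z, t) = -9 + Z + Z² + 5*t (b(Z, t) = -9 + ((Z*Z + 5*t) + Z) = -9 + ((Z² + 5*t) + Z) = -9 + (Z + Z² + 5*t) = -9 + Z + Z² + 5*t)
K(z, d) = 162 - 18*d - 18*d² (K(z, d) = (-9 + d + d² + 5*0)*(-15 - 3) = (-9 + d + d² + 0)*(-18) = (-9 + d + d²)*(-18) = 162 - 18*d - 18*d²)
K(24, x) - 1*30388 = (162 - 18*(-34) - 18*(-34)²) - 1*30388 = (162 + 612 - 18*1156) - 30388 = (162 + 612 - 20808) - 30388 = -20034 - 30388 = -50422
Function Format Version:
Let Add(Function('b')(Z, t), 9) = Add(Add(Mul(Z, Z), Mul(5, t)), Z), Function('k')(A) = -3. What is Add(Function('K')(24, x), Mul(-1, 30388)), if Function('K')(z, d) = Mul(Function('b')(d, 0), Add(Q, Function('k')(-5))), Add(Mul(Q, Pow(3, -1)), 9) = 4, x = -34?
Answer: -50422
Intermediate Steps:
Q = -15 (Q = Add(-27, Mul(3, 4)) = Add(-27, 12) = -15)
Function('b')(Z, t) = Add(-9, Z, Pow(Z, 2), Mul(5, t)) (Function('b')(Z, t) = Add(-9, Add(Add(Mul(Z, Z), Mul(5, t)), Z)) = Add(-9, Add(Add(Pow(Z, 2), Mul(5, t)), Z)) = Add(-9, Add(Z, Pow(Z, 2), Mul(5, t))) = Add(-9, Z, Pow(Z, 2), Mul(5, t)))
Function('K')(z, d) = Add(162, Mul(-18, d), Mul(-18, Pow(d, 2))) (Function('K')(z, d) = Mul(Add(-9, d, Pow(d, 2), Mul(5, 0)), Add(-15, -3)) = Mul(Add(-9, d, Pow(d, 2), 0), -18) = Mul(Add(-9, d, Pow(d, 2)), -18) = Add(162, Mul(-18, d), Mul(-18, Pow(d, 2))))
Add(Function('K')(24, x), Mul(-1, 30388)) = Add(Add(162, Mul(-18, -34), Mul(-18, Pow(-34, 2))), Mul(-1, 30388)) = Add(Add(162, 612, Mul(-18, 1156)), -30388) = Add(Add(162, 612, -20808), -30388) = Add(-20034, -30388) = -50422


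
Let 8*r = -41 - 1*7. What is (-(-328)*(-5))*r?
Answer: 9840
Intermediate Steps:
r = -6 (r = (-41 - 1*7)/8 = (-41 - 7)/8 = (⅛)*(-48) = -6)
(-(-328)*(-5))*r = -(-328)*(-5)*(-6) = -82*20*(-6) = -1640*(-6) = 9840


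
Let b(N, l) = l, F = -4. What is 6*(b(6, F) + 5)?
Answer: 6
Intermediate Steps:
6*(b(6, F) + 5) = 6*(-4 + 5) = 6*1 = 6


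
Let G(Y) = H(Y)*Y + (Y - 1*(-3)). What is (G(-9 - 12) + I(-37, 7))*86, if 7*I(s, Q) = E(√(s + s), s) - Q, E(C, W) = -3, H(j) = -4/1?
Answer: 38872/7 ≈ 5553.1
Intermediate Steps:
H(j) = -4 (H(j) = -4*1 = -4)
I(s, Q) = -3/7 - Q/7 (I(s, Q) = (-3 - Q)/7 = -3/7 - Q/7)
G(Y) = 3 - 3*Y (G(Y) = -4*Y + (Y - 1*(-3)) = -4*Y + (Y + 3) = -4*Y + (3 + Y) = 3 - 3*Y)
(G(-9 - 12) + I(-37, 7))*86 = ((3 - 3*(-9 - 12)) + (-3/7 - ⅐*7))*86 = ((3 - 3*(-21)) + (-3/7 - 1))*86 = ((3 + 63) - 10/7)*86 = (66 - 10/7)*86 = (452/7)*86 = 38872/7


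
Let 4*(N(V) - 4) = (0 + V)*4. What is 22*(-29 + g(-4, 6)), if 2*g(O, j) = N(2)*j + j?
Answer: -176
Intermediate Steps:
N(V) = 4 + V (N(V) = 4 + ((0 + V)*4)/4 = 4 + (V*4)/4 = 4 + (4*V)/4 = 4 + V)
g(O, j) = 7*j/2 (g(O, j) = ((4 + 2)*j + j)/2 = (6*j + j)/2 = (7*j)/2 = 7*j/2)
22*(-29 + g(-4, 6)) = 22*(-29 + (7/2)*6) = 22*(-29 + 21) = 22*(-8) = -176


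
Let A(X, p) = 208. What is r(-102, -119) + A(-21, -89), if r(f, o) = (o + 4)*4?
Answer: -252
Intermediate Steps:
r(f, o) = 16 + 4*o (r(f, o) = (4 + o)*4 = 16 + 4*o)
r(-102, -119) + A(-21, -89) = (16 + 4*(-119)) + 208 = (16 - 476) + 208 = -460 + 208 = -252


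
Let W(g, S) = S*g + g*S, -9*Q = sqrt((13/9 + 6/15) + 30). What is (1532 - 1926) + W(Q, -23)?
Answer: -394 + 46*sqrt(7165)/135 ≈ -365.16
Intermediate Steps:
Q = -sqrt(7165)/135 (Q = -sqrt((13/9 + 6/15) + 30)/9 = -sqrt((13*(1/9) + 6*(1/15)) + 30)/9 = -sqrt((13/9 + 2/5) + 30)/9 = -sqrt(83/45 + 30)/9 = -sqrt(7165)/135 ≈ -0.62701)
W(g, S) = 2*S*g (W(g, S) = S*g + S*g = 2*S*g)
(1532 - 1926) + W(Q, -23) = (1532 - 1926) + 2*(-23)*(-sqrt(7165)/135) = -394 + 46*sqrt(7165)/135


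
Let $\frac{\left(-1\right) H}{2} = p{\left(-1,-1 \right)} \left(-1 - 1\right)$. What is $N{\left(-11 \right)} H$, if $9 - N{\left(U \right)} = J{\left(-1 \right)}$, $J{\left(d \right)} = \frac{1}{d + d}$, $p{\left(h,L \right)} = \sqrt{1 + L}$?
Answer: $0$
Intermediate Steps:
$J{\left(d \right)} = \frac{1}{2 d}$
$N{\left(U \right)} = \frac{19}{2}$ ($N{\left(U \right)} = 9 - \frac{1}{2 \left(-1\right)} = 9 - \frac{1}{2} \left(-1\right) = 9 - - \frac{1}{2} = 9 + \frac{1}{2} = \frac{19}{2}$)
$H = 0$ ($H = - 2 \sqrt{1 - 1} \left(-1 - 1\right) = - 2 \sqrt{0} \left(-2\right) = - 2 \cdot 0 \left(-2\right) = \left(-2\right) 0 = 0$)
$N{\left(-11 \right)} H = \frac{19}{2} \cdot 0 = 0$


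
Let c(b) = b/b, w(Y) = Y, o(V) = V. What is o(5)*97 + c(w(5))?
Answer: 486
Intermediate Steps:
c(b) = 1
o(5)*97 + c(w(5)) = 5*97 + 1 = 485 + 1 = 486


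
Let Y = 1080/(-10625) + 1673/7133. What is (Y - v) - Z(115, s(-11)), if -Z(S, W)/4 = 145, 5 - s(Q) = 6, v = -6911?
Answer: 16221111896/2165375 ≈ 7491.1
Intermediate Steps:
s(Q) = -1 (s(Q) = 5 - 1*6 = 5 - 6 = -1)
Z(S, W) = -580 (Z(S, W) = -4*145 = -580)
Y = 287771/2165375 (Y = 1080*(-1/10625) + 1673*(1/7133) = -216/2125 + 239/1019 = 287771/2165375 ≈ 0.13290)
(Y - v) - Z(115, s(-11)) = (287771/2165375 - 1*(-6911)) - 1*(-580) = (287771/2165375 + 6911) + 580 = 14965194396/2165375 + 580 = 16221111896/2165375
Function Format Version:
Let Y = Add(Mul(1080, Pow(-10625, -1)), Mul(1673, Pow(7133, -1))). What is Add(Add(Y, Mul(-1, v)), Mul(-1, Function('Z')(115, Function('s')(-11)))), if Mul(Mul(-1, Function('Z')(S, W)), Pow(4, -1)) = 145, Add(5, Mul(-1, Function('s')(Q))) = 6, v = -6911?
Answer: Rational(16221111896, 2165375) ≈ 7491.1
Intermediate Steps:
Function('s')(Q) = -1 (Function('s')(Q) = Add(5, Mul(-1, 6)) = Add(5, -6) = -1)
Function('Z')(S, W) = -580 (Function('Z')(S, W) = Mul(-4, 145) = -580)
Y = Rational(287771, 2165375) (Y = Add(Mul(1080, Rational(-1, 10625)), Mul(1673, Rational(1, 7133))) = Add(Rational(-216, 2125), Rational(239, 1019)) = Rational(287771, 2165375) ≈ 0.13290)
Add(Add(Y, Mul(-1, v)), Mul(-1, Function('Z')(115, Function('s')(-11)))) = Add(Add(Rational(287771, 2165375), Mul(-1, -6911)), Mul(-1, -580)) = Add(Add(Rational(287771, 2165375), 6911), 580) = Add(Rational(14965194396, 2165375), 580) = Rational(16221111896, 2165375)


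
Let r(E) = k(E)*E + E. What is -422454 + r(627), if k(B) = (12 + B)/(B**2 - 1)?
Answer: -165831604203/393128 ≈ -4.2183e+5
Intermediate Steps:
k(B) = (12 + B)/(-1 + B**2)
r(E) = E + E*(12 + E)/(-1 + E**2) (r(E) = ((12 + E)/(-1 + E**2))*E + E = E*(12 + E)/(-1 + E**2) + E = E + E*(12 + E)/(-1 + E**2))
-422454 + r(627) = -422454 + 627*(11 + 627 + 627**2)/(-1 + 627**2) = -422454 + 627*(11 + 627 + 393129)/(-1 + 393129) = -422454 + 627*393767/393128 = -422454 + 627*(1/393128)*393767 = -422454 + 246891909/393128 = -165831604203/393128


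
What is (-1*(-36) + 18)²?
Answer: 2916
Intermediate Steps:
(-1*(-36) + 18)² = (36 + 18)² = 54² = 2916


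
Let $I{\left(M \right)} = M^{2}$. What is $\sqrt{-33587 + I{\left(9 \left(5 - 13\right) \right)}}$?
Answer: $i \sqrt{28403} \approx 168.53 i$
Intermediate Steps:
$\sqrt{-33587 + I{\left(9 \left(5 - 13\right) \right)}} = \sqrt{-33587 + \left(9 \left(5 - 13\right)\right)^{2}} = \sqrt{-33587 + \left(9 \left(-8\right)\right)^{2}} = \sqrt{-33587 + \left(-72\right)^{2}} = \sqrt{-33587 + 5184} = \sqrt{-28403} = i \sqrt{28403}$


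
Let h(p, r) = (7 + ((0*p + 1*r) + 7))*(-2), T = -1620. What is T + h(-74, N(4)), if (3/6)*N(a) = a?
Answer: -1664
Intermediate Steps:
N(a) = 2*a
h(p, r) = -28 - 2*r (h(p, r) = (7 + ((0 + r) + 7))*(-2) = (7 + (r + 7))*(-2) = (7 + (7 + r))*(-2) = (14 + r)*(-2) = -28 - 2*r)
T + h(-74, N(4)) = -1620 + (-28 - 4*4) = -1620 + (-28 - 2*8) = -1620 + (-28 - 16) = -1620 - 44 = -1664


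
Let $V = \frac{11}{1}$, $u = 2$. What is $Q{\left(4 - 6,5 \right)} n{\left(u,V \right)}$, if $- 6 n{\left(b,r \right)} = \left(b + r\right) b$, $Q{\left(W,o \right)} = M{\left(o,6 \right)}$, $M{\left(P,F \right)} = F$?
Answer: $-26$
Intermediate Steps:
$Q{\left(W,o \right)} = 6$
$V = 11$ ($V = 11 \cdot 1 = 11$)
$n{\left(b,r \right)} = - \frac{b \left(b + r\right)}{6}$ ($n{\left(b,r \right)} = - \frac{\left(b + r\right) b}{6} = - \frac{b \left(b + r\right)}{6}$)
$Q{\left(4 - 6,5 \right)} n{\left(u,V \right)} = 6 \left(\left(- \frac{1}{6}\right) 2 \left(2 + 11\right)\right) = 6 \left(\left(- \frac{1}{6}\right) 2 \cdot 13\right) = 6 \left(- \frac{13}{3}\right) = -26$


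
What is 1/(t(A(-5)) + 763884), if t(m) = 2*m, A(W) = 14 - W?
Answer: 1/763922 ≈ 1.3090e-6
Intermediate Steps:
1/(t(A(-5)) + 763884) = 1/(2*(14 - 1*(-5)) + 763884) = 1/(2*(14 + 5) + 763884) = 1/(2*19 + 763884) = 1/(38 + 763884) = 1/763922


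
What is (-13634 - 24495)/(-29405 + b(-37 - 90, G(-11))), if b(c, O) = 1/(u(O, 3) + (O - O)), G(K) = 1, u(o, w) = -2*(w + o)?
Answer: 305032/235241 ≈ 1.2967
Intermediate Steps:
u(o, w) = -2*o - 2*w (u(o, w) = -2*(o + w) = -2*o - 2*w)
b(c, O) = 1/(-6 - 2*O) (b(c, O) = 1/((-2*O - 2*3) + (O - O)) = 1/((-2*O - 6) + 0) = 1/((-6 - 2*O) + 0) = 1/(-6 - 2*O))
(-13634 - 24495)/(-29405 + b(-37 - 90, G(-11))) = (-13634 - 24495)/(-29405 - 1/(6 + 2*1)) = -38129/(-29405 - 1/(6 + 2)) = -38129/(-29405 - 1/8) = -38129/(-235241/8) = -38129*(-8/235241) = 305032/235241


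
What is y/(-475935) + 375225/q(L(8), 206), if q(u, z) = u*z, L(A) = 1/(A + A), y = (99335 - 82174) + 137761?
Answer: 1428645726034/49021305 ≈ 29143.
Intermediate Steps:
y = 154922 (y = 17161 + 137761 = 154922)
L(A) = 1/(2*A)
y/(-475935) + 375225/q(L(8), 206) = 154922/(-475935) + 375225/((((1/2)/8)*206)) = 154922*(-1/475935) + 375225/((((1/2)*(1/8))*206)) = -154922/475935 + 375225/(((1/16)*206)) = -154922/475935 + 375225/(103/8) = -154922/475935 + 375225*(8/103) = -154922/475935 + 3001800/103 = 1428645726034/49021305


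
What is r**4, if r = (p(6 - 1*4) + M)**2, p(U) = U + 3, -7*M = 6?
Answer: 500246412961/5764801 ≈ 86776.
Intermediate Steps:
M = -6/7 (M = -1/7*6 = -6/7 ≈ -0.85714)
p(U) = 3 + U
r = 841/49 (r = ((3 + (6 - 1*4)) - 6/7)**2 = ((3 + (6 - 4)) - 6/7)**2 = ((3 + 2) - 6/7)**2 = (5 - 6/7)**2 = (29/7)**2 = 841/49 ≈ 17.163)
r**4 = (841/49)**4 = 500246412961/5764801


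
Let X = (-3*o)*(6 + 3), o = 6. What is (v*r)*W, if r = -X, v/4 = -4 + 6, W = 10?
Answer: 12960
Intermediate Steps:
X = -162 (X = (-3*6)*(6 + 3) = -18*9 = -162)
v = 8 (v = 4*(-4 + 6) = 4*2 = 8)
r = 162 (r = -1*(-162) = 162)
(v*r)*W = (8*162)*10 = 1296*10 = 12960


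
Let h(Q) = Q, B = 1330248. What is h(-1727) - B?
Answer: -1331975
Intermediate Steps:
h(-1727) - B = -1727 - 1*1330248 = -1727 - 1330248 = -1331975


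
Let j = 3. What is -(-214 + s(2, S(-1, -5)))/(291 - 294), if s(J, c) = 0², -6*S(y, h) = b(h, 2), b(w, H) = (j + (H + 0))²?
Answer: -214/3 ≈ -71.333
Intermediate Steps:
b(w, H) = (3 + H)² (b(w, H) = (3 + (H + 0))² = (3 + H)²)
S(y, h) = -25/6 (S(y, h) = -(3 + 2)²/6 = -⅙*5² = -⅙*25 = -25/6)
s(J, c) = 0
-(-214 + s(2, S(-1, -5)))/(291 - 294) = -(-214 + 0)/(291 - 294) = -(-214)/(-3) = -(-214)*(-1)/3 = -1*214/3 = -214/3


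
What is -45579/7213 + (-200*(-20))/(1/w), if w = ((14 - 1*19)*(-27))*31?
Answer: 120745574421/7213 ≈ 1.6740e+7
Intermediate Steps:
w = 4185 (w = ((14 - 19)*(-27))*31 = -5*(-27)*31 = 135*31 = 4185)
-45579/7213 + (-200*(-20))/(1/w) = -45579/7213 + (-200*(-20))/(1/4185) = -45579*1/7213 + 4000/(1/4185) = -45579/7213 + 4000*4185 = -45579/7213 + 16740000 = 120745574421/7213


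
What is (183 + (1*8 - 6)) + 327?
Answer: 512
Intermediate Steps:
(183 + (1*8 - 6)) + 327 = (183 + (8 - 6)) + 327 = (183 + 2) + 327 = 185 + 327 = 512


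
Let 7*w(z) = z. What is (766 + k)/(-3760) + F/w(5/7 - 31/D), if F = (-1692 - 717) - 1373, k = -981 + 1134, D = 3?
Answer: 1045100701/379760 ≈ 2752.0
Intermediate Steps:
w(z) = z/7
k = 153
F = -3782 (F = -2409 - 1373 = -3782)
(766 + k)/(-3760) + F/w(5/7 - 31/D) = (766 + 153)/(-3760) - 3782*7/(5/7 - 31/3) = 919*(-1/3760) - 3782*7/(5*(⅐) - 31*⅓) = -919/3760 - 3782*7/(5/7 - 31/3) = -919/3760 - 3782/((⅐)*(-202/21)) = -919/3760 - 3782/(-202/147) = -919/3760 - 3782*(-147/202) = -919/3760 + 277977/101 = 1045100701/379760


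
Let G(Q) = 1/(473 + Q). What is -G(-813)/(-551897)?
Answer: -1/187644980 ≈ -5.3292e-9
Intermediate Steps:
-G(-813)/(-551897) = -1/(473 - 813)/(-551897) = -1/(-340)*(-1/551897) = -1*(-1/340)*(-1/551897) = (1/340)*(-1/551897) = -1/187644980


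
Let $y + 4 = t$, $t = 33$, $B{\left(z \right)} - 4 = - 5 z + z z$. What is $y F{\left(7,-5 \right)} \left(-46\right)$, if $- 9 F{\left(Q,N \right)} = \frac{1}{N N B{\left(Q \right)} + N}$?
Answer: $\frac{1334}{4005} \approx 0.33308$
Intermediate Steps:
$B{\left(z \right)} = 4 + z^{2} - 5 z$ ($B{\left(z \right)} = 4 - \left(5 z - z z\right) = 4 + \left(- 5 z + z^{2}\right) = 4 + \left(z^{2} - 5 z\right) = 4 + z^{2} - 5 z$)
$y = 29$ ($y = -4 + 33 = 29$)
$F{\left(Q,N \right)} = - \frac{1}{9 \left(N + N^{2} \left(4 + Q^{2} - 5 Q\right)\right)}$ ($F{\left(Q,N \right)} = - \frac{1}{9 \left(N N \left(4 + Q^{2} - 5 Q\right) + N\right)} = - \frac{1}{9 \left(N^{2} \left(4 + Q^{2} - 5 Q\right) + N\right)} = - \frac{1}{9 \left(N + N^{2} \left(4 + Q^{2} - 5 Q\right)\right)}$)
$y F{\left(7,-5 \right)} \left(-46\right) = 29 \left(- \frac{1}{9 \left(-5\right) \left(1 - 5 \left(4 + 7^{2} - 35\right)\right)}\right) \left(-46\right) = 29 \left(\left(- \frac{1}{9}\right) \left(- \frac{1}{5}\right) \frac{1}{1 - 5 \left(4 + 49 - 35\right)}\right) \left(-46\right) = 29 \left(\left(- \frac{1}{9}\right) \left(- \frac{1}{5}\right) \frac{1}{1 - 90}\right) \left(-46\right) = 29 \left(\left(- \frac{1}{9}\right) \left(- \frac{1}{5}\right) \frac{1}{-89}\right) \left(-46\right) = 29 \left(\left(- \frac{1}{9}\right) \left(- \frac{1}{5}\right) \left(- \frac{1}{89}\right)\right) \left(-46\right) = 29 \left(- \frac{1}{4005}\right) \left(-46\right) = \left(- \frac{29}{4005}\right) \left(-46\right) = \frac{1334}{4005}$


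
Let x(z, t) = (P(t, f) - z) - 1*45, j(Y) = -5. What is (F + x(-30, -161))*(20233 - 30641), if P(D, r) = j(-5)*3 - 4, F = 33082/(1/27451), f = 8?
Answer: -9451858130784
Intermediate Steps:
F = 908133982 (F = 33082/(1/27451) = 33082*27451 = 908133982)
P(D, r) = -19 (P(D, r) = -5*3 - 4 = -15 - 4 = -19)
x(z, t) = -64 - z (x(z, t) = (-19 - z) - 1*45 = (-19 - z) - 45 = -64 - z)
(F + x(-30, -161))*(20233 - 30641) = (908133982 + (-64 - 1*(-30)))*(20233 - 30641) = (908133982 + (-64 + 30))*(-10408) = (908133982 - 34)*(-10408) = 908133948*(-10408) = -9451858130784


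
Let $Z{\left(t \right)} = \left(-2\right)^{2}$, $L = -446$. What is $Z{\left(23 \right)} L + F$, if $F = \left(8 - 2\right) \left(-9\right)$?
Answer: $-1838$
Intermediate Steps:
$Z{\left(t \right)} = 4$
$F = -54$ ($F = 6 \left(-9\right) = -54$)
$Z{\left(23 \right)} L + F = 4 \left(-446\right) - 54 = -1784 - 54 = -1838$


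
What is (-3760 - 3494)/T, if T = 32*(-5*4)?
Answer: 3627/320 ≈ 11.334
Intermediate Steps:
T = -640 (T = 32*(-20) = -640)
(-3760 - 3494)/T = (-3760 - 3494)/(-640) = -7254*(-1/640) = 3627/320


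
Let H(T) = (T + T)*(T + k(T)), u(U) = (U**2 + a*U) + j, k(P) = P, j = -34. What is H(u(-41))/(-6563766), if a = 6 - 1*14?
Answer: -7801250/3281883 ≈ -2.3771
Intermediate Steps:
a = -8 (a = 6 - 14 = -8)
u(U) = -34 + U**2 - 8*U (u(U) = (U**2 - 8*U) - 34 = -34 + U**2 - 8*U)
H(T) = 4*T**2 (H(T) = (T + T)*(T + T) = (2*T)*(2*T) = 4*T**2)
H(u(-41))/(-6563766) = (4*(-34 + (-41)**2 - 8*(-41))**2)/(-6563766) = (4*(-34 + 1681 + 328)**2)*(-1/6563766) = (4*1975**2)*(-1/6563766) = (4*3900625)*(-1/6563766) = 15602500*(-1/6563766) = -7801250/3281883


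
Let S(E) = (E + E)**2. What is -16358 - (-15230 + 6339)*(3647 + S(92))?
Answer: 333422815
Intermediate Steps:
S(E) = 4*E**2 (S(E) = (2*E)**2 = 4*E**2)
-16358 - (-15230 + 6339)*(3647 + S(92)) = -16358 - (-15230 + 6339)*(3647 + 4*92**2) = -16358 - (-8891)*(3647 + 4*8464) = -16358 - (-8891)*(3647 + 33856) = -16358 - (-8891)*37503 = -16358 - 1*(-333439173) = -16358 + 333439173 = 333422815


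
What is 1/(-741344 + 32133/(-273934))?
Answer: -273934/203079359429 ≈ -1.3489e-6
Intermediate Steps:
1/(-741344 + 32133/(-273934)) = 1/(-741344 + 32133*(-1/273934)) = 1/(-741344 - 32133/273934) = 1/(-203079359429/273934) = -273934/203079359429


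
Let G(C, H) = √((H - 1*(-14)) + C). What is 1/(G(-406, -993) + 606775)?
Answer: 121355/73635180402 - I*√1385/368175902010 ≈ 1.6481e-6 - 1.0108e-10*I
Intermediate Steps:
G(C, H) = √(14 + C + H) (G(C, H) = √((H + 14) + C) = √((14 + H) + C) = √(14 + C + H))
1/(G(-406, -993) + 606775) = 1/(√(14 - 406 - 993) + 606775) = 1/(√(-1385) + 606775) = 1/(I*√1385 + 606775) = 1/(606775 + I*√1385)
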